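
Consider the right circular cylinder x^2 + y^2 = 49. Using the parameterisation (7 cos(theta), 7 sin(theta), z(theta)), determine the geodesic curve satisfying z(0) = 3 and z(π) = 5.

Parameterise the cylinder of radius R = 7 as
    r(θ) = (7 cos θ, 7 sin θ, z(θ)).
The arc-length element is
    ds = sqrt(49 + (dz/dθ)^2) dθ,
so the Lagrangian is L = sqrt(49 + z'^2).
L depends on z' only, not on z or θ, so ∂L/∂z = 0 and
    ∂L/∂z' = z' / sqrt(49 + z'^2).
The Euler-Lagrange equation gives
    d/dθ( z' / sqrt(49 + z'^2) ) = 0,
so z' is constant. Integrating once:
    z(θ) = a θ + b,
a helix on the cylinder (a straight line when the cylinder is unrolled). The constants a, b are determined by the endpoint conditions.
With endpoint conditions z(0) = 3 and z(π) = 5: from z(0) = b we get b = 3, and a·π + 3 = 5 gives a = 2/π, so
    z(θ) = (2/π) θ + 3.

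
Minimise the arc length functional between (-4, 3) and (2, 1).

Arc-length functional: J[y] = ∫ sqrt(1 + (y')^2) dx.
Lagrangian L = sqrt(1 + (y')^2) has no explicit y dependence, so ∂L/∂y = 0 and the Euler-Lagrange equation gives
    d/dx( y' / sqrt(1 + (y')^2) ) = 0  ⇒  y' / sqrt(1 + (y')^2) = const.
Hence y' is constant, so y(x) is affine.
Fitting the endpoints (-4, 3) and (2, 1):
    slope m = (1 − 3) / (2 − (-4)) = -1/3,
    intercept c = 3 − m·(-4) = 5/3.
Extremal: y(x) = (-1/3) x + 5/3.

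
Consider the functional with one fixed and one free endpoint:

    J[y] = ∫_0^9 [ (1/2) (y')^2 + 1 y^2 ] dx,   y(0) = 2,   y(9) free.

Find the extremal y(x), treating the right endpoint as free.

The Lagrangian L = (1/2) (y')^2 + 1 y^2 gives
    ∂L/∂y = 2 y,   ∂L/∂y' = y'.
Euler-Lagrange: y'' − 2 y = 0.
With k = sqrt(2), the general solution is
    y(x) = A cosh(sqrt(2) x) + B sinh(sqrt(2) x).
Fixed left endpoint y(0) = 2 ⇒ A = 2.
The right endpoint x = 9 is free, so the natural (transversality) condition is ∂L/∂y' |_{x=9} = 0, i.e. y'(9) = 0.
Compute y'(x) = A k sinh(k x) + B k cosh(k x), so
    y'(9) = A k sinh(k·9) + B k cosh(k·9) = 0
    ⇒ B = −A tanh(k·9) = − 2 tanh(sqrt(2)·9).
Therefore the extremal is
    y(x) = 2 cosh(sqrt(2) x) − 2 tanh(sqrt(2)·9) sinh(sqrt(2) x).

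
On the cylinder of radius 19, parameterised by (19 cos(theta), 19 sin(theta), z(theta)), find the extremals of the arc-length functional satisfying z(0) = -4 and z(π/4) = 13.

Parameterise the cylinder of radius R = 19 as
    r(θ) = (19 cos θ, 19 sin θ, z(θ)).
The arc-length element is
    ds = sqrt(361 + (dz/dθ)^2) dθ,
so the Lagrangian is L = sqrt(361 + z'^2).
L depends on z' only, not on z or θ, so ∂L/∂z = 0 and
    ∂L/∂z' = z' / sqrt(361 + z'^2).
The Euler-Lagrange equation gives
    d/dθ( z' / sqrt(361 + z'^2) ) = 0,
so z' is constant. Integrating once:
    z(θ) = a θ + b,
a helix on the cylinder (a straight line when the cylinder is unrolled). The constants a, b are determined by the endpoint conditions.
With endpoint conditions z(0) = -4 and z(π/4) = 13: from z(0) = b we get b = -4, and a·π/4 + -4 = 13 gives a = 68/π, so
    z(θ) = (68/π) θ − 4.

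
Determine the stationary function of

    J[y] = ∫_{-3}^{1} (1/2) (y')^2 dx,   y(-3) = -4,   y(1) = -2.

The Lagrangian is L = (1/2) (y')^2.
Compute ∂L/∂y = 0, ∂L/∂y' = y'.
The Euler-Lagrange equation d/dx(∂L/∂y') − ∂L/∂y = 0 reduces to
    y'' = 0.
Its general solution is
    y(x) = A x + B,
with A, B fixed by the endpoint conditions.
Applying the endpoint conditions y(-3) = -4 and y(1) = -2: solve A·-3 + B = -4 and A·1 + B = -2. Subtracting gives A(1 − -3) = -2 − -4, so A = 1/2, and B = -4 − A·-3 = -5/2. Therefore
    y(x) = (1/2) x - 5/2.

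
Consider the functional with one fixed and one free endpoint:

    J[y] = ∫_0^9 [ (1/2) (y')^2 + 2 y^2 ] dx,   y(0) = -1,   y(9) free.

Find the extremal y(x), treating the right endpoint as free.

The Lagrangian L = (1/2) (y')^2 + 2 y^2 gives
    ∂L/∂y = 4 y,   ∂L/∂y' = y'.
Euler-Lagrange: y'' − 4 y = 0.
With k = 2, the general solution is
    y(x) = A cosh(2 x) + B sinh(2 x).
Fixed left endpoint y(0) = -1 ⇒ A = -1.
The right endpoint x = 9 is free, so the natural (transversality) condition is ∂L/∂y' |_{x=9} = 0, i.e. y'(9) = 0.
Compute y'(x) = A k sinh(k x) + B k cosh(k x), so
    y'(9) = A k sinh(k·9) + B k cosh(k·9) = 0
    ⇒ B = −A tanh(k·9) = tanh(2·9).
Therefore the extremal is
    y(x) = −cosh(2 x) + tanh(2·9) sinh(2 x).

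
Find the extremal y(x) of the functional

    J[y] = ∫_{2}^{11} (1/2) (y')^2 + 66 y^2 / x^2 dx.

The Lagrangian is L = (1/2) (y')^2 + 66 y^2 / x^2.
Compute ∂L/∂y = 132y/x^2, ∂L/∂y' = y'.
The Euler-Lagrange equation d/dx(∂L/∂y') − ∂L/∂y = 0 reduces to
    y'' − 132/x^2 · y = 0  (x > 0).
Its general solution is
    y(x) = A x^12 + B x^(-11),
with A, B fixed by the endpoint conditions.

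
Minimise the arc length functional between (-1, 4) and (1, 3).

Arc-length functional: J[y] = ∫ sqrt(1 + (y')^2) dx.
Lagrangian L = sqrt(1 + (y')^2) has no explicit y dependence, so ∂L/∂y = 0 and the Euler-Lagrange equation gives
    d/dx( y' / sqrt(1 + (y')^2) ) = 0  ⇒  y' / sqrt(1 + (y')^2) = const.
Hence y' is constant, so y(x) is affine.
Fitting the endpoints (-1, 4) and (1, 3):
    slope m = (3 − 4) / (1 − (-1)) = -1/2,
    intercept c = 4 − m·(-1) = 7/2.
Extremal: y(x) = (-1/2) x + 7/2.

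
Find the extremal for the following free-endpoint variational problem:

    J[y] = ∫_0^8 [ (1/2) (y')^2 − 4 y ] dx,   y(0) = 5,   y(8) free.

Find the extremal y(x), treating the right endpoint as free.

The Lagrangian L = (1/2) (y')^2 − 4 y gives
    ∂L/∂y = −4,   ∂L/∂y' = y'.
Euler-Lagrange: d/dx(y') − (−4) = 0, i.e. y'' + 4 = 0, so
    y(x) = −(4/2) x^2 + C1 x + C2.
Fixed left endpoint y(0) = 5 ⇒ C2 = 5.
The right endpoint x = 8 is free, so the natural (transversality) condition is ∂L/∂y' |_{x=8} = 0, i.e. y'(8) = 0.
Compute y'(x) = −4 x + C1, so y'(8) = −32 + C1 = 0 ⇒ C1 = 32.
Therefore the extremal is
    y(x) = −2 x^2 + 32 x + 5.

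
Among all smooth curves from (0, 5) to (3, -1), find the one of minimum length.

Arc-length functional: J[y] = ∫ sqrt(1 + (y')^2) dx.
Lagrangian L = sqrt(1 + (y')^2) has no explicit y dependence, so ∂L/∂y = 0 and the Euler-Lagrange equation gives
    d/dx( y' / sqrt(1 + (y')^2) ) = 0  ⇒  y' / sqrt(1 + (y')^2) = const.
Hence y' is constant, so y(x) is affine.
Fitting the endpoints (0, 5) and (3, -1):
    slope m = ((-1) − 5) / (3 − 0) = -2,
    intercept c = 5 − m·0 = 5.
Extremal: y(x) = -2 x + 5.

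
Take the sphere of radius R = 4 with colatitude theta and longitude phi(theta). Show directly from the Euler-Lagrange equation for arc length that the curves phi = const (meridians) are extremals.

On the sphere of radius R = 4 with spherical coordinates (θ, φ), the induced metric is
    ds^2 = 16(dθ^2 + sin^2(θ) dφ^2).
Using θ as the parameter, the arc-length functional becomes
    J[φ] = ∫ 4 sqrt(1 + sin^2(θ) (dφ/dθ)^2) dθ.
So L = 4 sqrt(1 + sin^2(θ) φ'^2). Compute
    ∂L/∂φ = 0  (L has no explicit φ dependence),
    ∂L/∂φ' = 4 sin^2(θ) φ' / sqrt(1 + sin^2(θ) φ'^2).
For the candidate φ(θ) = c (constant), φ' = 0, so ∂L/∂φ' evaluated along the candidate vanishes, and ∂L/∂φ is identically zero. Hence
    d/dθ(∂L/∂φ') − ∂L/∂φ = 0
is satisfied. Therefore meridians φ = const are extremals of arc length — they are geodesics on the sphere.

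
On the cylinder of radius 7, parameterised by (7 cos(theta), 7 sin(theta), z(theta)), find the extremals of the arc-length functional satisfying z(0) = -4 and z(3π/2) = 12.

Parameterise the cylinder of radius R = 7 as
    r(θ) = (7 cos θ, 7 sin θ, z(θ)).
The arc-length element is
    ds = sqrt(49 + (dz/dθ)^2) dθ,
so the Lagrangian is L = sqrt(49 + z'^2).
L depends on z' only, not on z or θ, so ∂L/∂z = 0 and
    ∂L/∂z' = z' / sqrt(49 + z'^2).
The Euler-Lagrange equation gives
    d/dθ( z' / sqrt(49 + z'^2) ) = 0,
so z' is constant. Integrating once:
    z(θ) = a θ + b,
a helix on the cylinder (a straight line when the cylinder is unrolled). The constants a, b are determined by the endpoint conditions.
With endpoint conditions z(0) = -4 and z(3π/2) = 12: from z(0) = b we get b = -4, and a·3π/2 + -4 = 12 gives a = 32/(3π), so
    z(θ) = (32/(3π)) θ − 4.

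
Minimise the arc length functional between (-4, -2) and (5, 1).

Arc-length functional: J[y] = ∫ sqrt(1 + (y')^2) dx.
Lagrangian L = sqrt(1 + (y')^2) has no explicit y dependence, so ∂L/∂y = 0 and the Euler-Lagrange equation gives
    d/dx( y' / sqrt(1 + (y')^2) ) = 0  ⇒  y' / sqrt(1 + (y')^2) = const.
Hence y' is constant, so y(x) is affine.
Fitting the endpoints (-4, -2) and (5, 1):
    slope m = (1 − (-2)) / (5 − (-4)) = 1/3,
    intercept c = (-2) − m·(-4) = -2/3.
Extremal: y(x) = (1/3) x - 2/3.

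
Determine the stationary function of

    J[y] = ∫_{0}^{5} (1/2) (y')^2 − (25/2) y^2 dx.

The Lagrangian is L = (1/2) (y')^2 − (25/2) y^2.
Compute ∂L/∂y = -25y, ∂L/∂y' = y'.
The Euler-Lagrange equation d/dx(∂L/∂y') − ∂L/∂y = 0 reduces to
    y'' + 25 y = 0.
Its general solution is
    y(x) = A sin(5x) + B cos(5x),
with A, B fixed by the endpoint conditions.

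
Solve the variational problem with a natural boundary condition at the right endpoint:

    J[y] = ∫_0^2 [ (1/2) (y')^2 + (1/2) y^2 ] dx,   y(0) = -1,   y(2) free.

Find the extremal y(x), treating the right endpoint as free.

The Lagrangian L = (1/2) (y')^2 + (1/2) y^2 gives
    ∂L/∂y = 1 y,   ∂L/∂y' = y'.
Euler-Lagrange: y'' − y = 0.
With k = 1, the general solution is
    y(x) = A cosh(x) + B sinh(x).
Fixed left endpoint y(0) = -1 ⇒ A = -1.
The right endpoint x = 2 is free, so the natural (transversality) condition is ∂L/∂y' |_{x=2} = 0, i.e. y'(2) = 0.
Compute y'(x) = A k sinh(k x) + B k cosh(k x), so
    y'(2) = A k sinh(k·2) + B k cosh(k·2) = 0
    ⇒ B = −A tanh(k·2) = tanh(1·2).
Therefore the extremal is
    y(x) = −cosh(1 x) + tanh(1·2) sinh(1 x).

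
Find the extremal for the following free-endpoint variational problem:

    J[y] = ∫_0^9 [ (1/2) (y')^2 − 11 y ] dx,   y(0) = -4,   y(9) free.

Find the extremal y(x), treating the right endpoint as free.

The Lagrangian L = (1/2) (y')^2 − 11 y gives
    ∂L/∂y = −11,   ∂L/∂y' = y'.
Euler-Lagrange: d/dx(y') − (−11) = 0, i.e. y'' + 11 = 0, so
    y(x) = −(11/2) x^2 + C1 x + C2.
Fixed left endpoint y(0) = -4 ⇒ C2 = -4.
The right endpoint x = 9 is free, so the natural (transversality) condition is ∂L/∂y' |_{x=9} = 0, i.e. y'(9) = 0.
Compute y'(x) = −11 x + C1, so y'(9) = −99 + C1 = 0 ⇒ C1 = 99.
Therefore the extremal is
    y(x) = −(11/2) x^2 + 99 x − 4.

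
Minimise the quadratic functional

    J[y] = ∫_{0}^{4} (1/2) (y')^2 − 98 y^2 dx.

The Lagrangian is L = (1/2) (y')^2 − 98 y^2.
Compute ∂L/∂y = -196y, ∂L/∂y' = y'.
The Euler-Lagrange equation d/dx(∂L/∂y') − ∂L/∂y = 0 reduces to
    y'' + 196 y = 0.
Its general solution is
    y(x) = A sin(14x) + B cos(14x),
with A, B fixed by the endpoint conditions.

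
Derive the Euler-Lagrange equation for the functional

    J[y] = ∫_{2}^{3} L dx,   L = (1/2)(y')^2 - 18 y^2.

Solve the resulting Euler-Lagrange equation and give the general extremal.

The Lagrangian is L = (1/2)(y')^2 - 18 y^2.
∂L/∂y = -36y.
∂L/∂y' = y'.
The Euler-Lagrange equation d/dx(∂L/∂y') − ∂L/∂y = 0 becomes:
    y'' + 36 y = 0
General solution: y(x) = A sin(6x) + B cos(6x), where A and B are arbitrary constants fixed by the endpoint conditions.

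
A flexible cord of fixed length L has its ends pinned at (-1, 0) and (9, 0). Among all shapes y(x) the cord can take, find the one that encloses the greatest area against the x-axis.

Set up the augmented Lagrangian using a multiplier λ for the length constraint:
    F(y, y') = y − λ sqrt(1 + y'^2).
F has no explicit x dependence, so the Beltrami identity yields a first integral
    F − y' ∂F/∂y' = C.
Compute ∂F/∂y' = −λ y' / sqrt(1 + y'^2). Then
    y − λ sqrt(1 + y'^2) + λ y'^2 / sqrt(1 + y'^2) = C
    ⇒  y − λ / sqrt(1 + y'^2) = C.
Solving for y' and integrating gives
    (x − a)^2 + (y − b)^2 = λ^2,
a circular arc of radius λ. The constants a, b are determined by the endpoint conditions y(-1) = y(9) = 0, and λ is fixed implicitly by the length constraint
    ∫_{-1}^{9} sqrt(1 + y'^2) dx = L.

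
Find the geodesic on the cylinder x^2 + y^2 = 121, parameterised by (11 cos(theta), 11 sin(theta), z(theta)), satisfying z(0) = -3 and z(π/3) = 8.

Parameterise the cylinder of radius R = 11 as
    r(θ) = (11 cos θ, 11 sin θ, z(θ)).
The arc-length element is
    ds = sqrt(121 + (dz/dθ)^2) dθ,
so the Lagrangian is L = sqrt(121 + z'^2).
L depends on z' only, not on z or θ, so ∂L/∂z = 0 and
    ∂L/∂z' = z' / sqrt(121 + z'^2).
The Euler-Lagrange equation gives
    d/dθ( z' / sqrt(121 + z'^2) ) = 0,
so z' is constant. Integrating once:
    z(θ) = a θ + b,
a helix on the cylinder (a straight line when the cylinder is unrolled). The constants a, b are determined by the endpoint conditions.
With endpoint conditions z(0) = -3 and z(π/3) = 8: from z(0) = b we get b = -3, and a·π/3 + -3 = 8 gives a = 33/π, so
    z(θ) = (33/π) θ − 3.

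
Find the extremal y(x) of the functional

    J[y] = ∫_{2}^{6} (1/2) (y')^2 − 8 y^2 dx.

The Lagrangian is L = (1/2) (y')^2 − 8 y^2.
Compute ∂L/∂y = -16y, ∂L/∂y' = y'.
The Euler-Lagrange equation d/dx(∂L/∂y') − ∂L/∂y = 0 reduces to
    y'' + 16 y = 0.
Its general solution is
    y(x) = A sin(4x) + B cos(4x),
with A, B fixed by the endpoint conditions.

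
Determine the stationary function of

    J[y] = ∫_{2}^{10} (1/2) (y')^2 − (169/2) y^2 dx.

The Lagrangian is L = (1/2) (y')^2 − (169/2) y^2.
Compute ∂L/∂y = -169y, ∂L/∂y' = y'.
The Euler-Lagrange equation d/dx(∂L/∂y') − ∂L/∂y = 0 reduces to
    y'' + 169 y = 0.
Its general solution is
    y(x) = A sin(13x) + B cos(13x),
with A, B fixed by the endpoint conditions.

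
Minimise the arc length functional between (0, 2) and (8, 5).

Arc-length functional: J[y] = ∫ sqrt(1 + (y')^2) dx.
Lagrangian L = sqrt(1 + (y')^2) has no explicit y dependence, so ∂L/∂y = 0 and the Euler-Lagrange equation gives
    d/dx( y' / sqrt(1 + (y')^2) ) = 0  ⇒  y' / sqrt(1 + (y')^2) = const.
Hence y' is constant, so y(x) is affine.
Fitting the endpoints (0, 2) and (8, 5):
    slope m = (5 − 2) / (8 − 0) = 3/8,
    intercept c = 2 − m·0 = 2.
Extremal: y(x) = (3/8) x + 2.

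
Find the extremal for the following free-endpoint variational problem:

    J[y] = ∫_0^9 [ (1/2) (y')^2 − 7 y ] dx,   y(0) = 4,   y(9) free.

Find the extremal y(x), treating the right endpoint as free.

The Lagrangian L = (1/2) (y')^2 − 7 y gives
    ∂L/∂y = −7,   ∂L/∂y' = y'.
Euler-Lagrange: d/dx(y') − (−7) = 0, i.e. y'' + 7 = 0, so
    y(x) = −(7/2) x^2 + C1 x + C2.
Fixed left endpoint y(0) = 4 ⇒ C2 = 4.
The right endpoint x = 9 is free, so the natural (transversality) condition is ∂L/∂y' |_{x=9} = 0, i.e. y'(9) = 0.
Compute y'(x) = −7 x + C1, so y'(9) = −63 + C1 = 0 ⇒ C1 = 63.
Therefore the extremal is
    y(x) = −(7/2) x^2 + 63 x + 4.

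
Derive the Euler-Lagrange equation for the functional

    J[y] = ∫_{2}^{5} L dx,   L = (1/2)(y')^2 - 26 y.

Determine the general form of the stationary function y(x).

The Lagrangian is L = (1/2)(y')^2 - 26 y.
∂L/∂y = -26.
∂L/∂y' = y'.
The Euler-Lagrange equation d/dx(∂L/∂y') − ∂L/∂y = 0 becomes:
    y'' + 26 = 0
General solution: y(x) = -13 x^2 + A x + B, where A and B are arbitrary constants fixed by the endpoint conditions.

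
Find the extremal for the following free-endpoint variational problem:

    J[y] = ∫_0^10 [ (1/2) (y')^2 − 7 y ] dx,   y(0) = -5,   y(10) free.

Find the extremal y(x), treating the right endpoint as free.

The Lagrangian L = (1/2) (y')^2 − 7 y gives
    ∂L/∂y = −7,   ∂L/∂y' = y'.
Euler-Lagrange: d/dx(y') − (−7) = 0, i.e. y'' + 7 = 0, so
    y(x) = −(7/2) x^2 + C1 x + C2.
Fixed left endpoint y(0) = -5 ⇒ C2 = -5.
The right endpoint x = 10 is free, so the natural (transversality) condition is ∂L/∂y' |_{x=10} = 0, i.e. y'(10) = 0.
Compute y'(x) = −7 x + C1, so y'(10) = −70 + C1 = 0 ⇒ C1 = 70.
Therefore the extremal is
    y(x) = −(7/2) x^2 + 70 x − 5.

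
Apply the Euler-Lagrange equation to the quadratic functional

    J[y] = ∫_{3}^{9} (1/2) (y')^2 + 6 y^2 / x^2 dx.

The Lagrangian is L = (1/2) (y')^2 + 6 y^2 / x^2.
Compute ∂L/∂y = 12y/x^2, ∂L/∂y' = y'.
The Euler-Lagrange equation d/dx(∂L/∂y') − ∂L/∂y = 0 reduces to
    y'' − 12/x^2 · y = 0  (x > 0).
Its general solution is
    y(x) = A x^4 + B x^(-3),
with A, B fixed by the endpoint conditions.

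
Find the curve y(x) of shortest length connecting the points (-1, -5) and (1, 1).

Arc-length functional: J[y] = ∫ sqrt(1 + (y')^2) dx.
Lagrangian L = sqrt(1 + (y')^2) has no explicit y dependence, so ∂L/∂y = 0 and the Euler-Lagrange equation gives
    d/dx( y' / sqrt(1 + (y')^2) ) = 0  ⇒  y' / sqrt(1 + (y')^2) = const.
Hence y' is constant, so y(x) is affine.
Fitting the endpoints (-1, -5) and (1, 1):
    slope m = (1 − (-5)) / (1 − (-1)) = 3,
    intercept c = (-5) − m·(-1) = -2.
Extremal: y(x) = 3 x - 2.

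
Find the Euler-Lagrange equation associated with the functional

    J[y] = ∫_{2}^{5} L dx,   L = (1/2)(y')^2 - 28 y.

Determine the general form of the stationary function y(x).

The Lagrangian is L = (1/2)(y')^2 - 28 y.
∂L/∂y = -28.
∂L/∂y' = y'.
The Euler-Lagrange equation d/dx(∂L/∂y') − ∂L/∂y = 0 becomes:
    y'' + 28 = 0
General solution: y(x) = -14 x^2 + A x + B, where A and B are arbitrary constants fixed by the endpoint conditions.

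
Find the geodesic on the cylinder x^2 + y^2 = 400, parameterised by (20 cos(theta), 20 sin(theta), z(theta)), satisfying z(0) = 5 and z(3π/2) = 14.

Parameterise the cylinder of radius R = 20 as
    r(θ) = (20 cos θ, 20 sin θ, z(θ)).
The arc-length element is
    ds = sqrt(400 + (dz/dθ)^2) dθ,
so the Lagrangian is L = sqrt(400 + z'^2).
L depends on z' only, not on z or θ, so ∂L/∂z = 0 and
    ∂L/∂z' = z' / sqrt(400 + z'^2).
The Euler-Lagrange equation gives
    d/dθ( z' / sqrt(400 + z'^2) ) = 0,
so z' is constant. Integrating once:
    z(θ) = a θ + b,
a helix on the cylinder (a straight line when the cylinder is unrolled). The constants a, b are determined by the endpoint conditions.
With endpoint conditions z(0) = 5 and z(3π/2) = 14: from z(0) = b we get b = 5, and a·3π/2 + 5 = 14 gives a = 6/π, so
    z(θ) = (6/π) θ + 5.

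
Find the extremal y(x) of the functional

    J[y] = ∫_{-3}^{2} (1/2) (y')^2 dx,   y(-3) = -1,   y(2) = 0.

The Lagrangian is L = (1/2) (y')^2.
Compute ∂L/∂y = 0, ∂L/∂y' = y'.
The Euler-Lagrange equation d/dx(∂L/∂y') − ∂L/∂y = 0 reduces to
    y'' = 0.
Its general solution is
    y(x) = A x + B,
with A, B fixed by the endpoint conditions.
Applying the endpoint conditions y(-3) = -1 and y(2) = 0: solve A·-3 + B = -1 and A·2 + B = 0. Subtracting gives A(2 − -3) = 0 − -1, so A = 1/5, and B = -1 − A·-3 = -2/5. Therefore
    y(x) = (1/5) x - 2/5.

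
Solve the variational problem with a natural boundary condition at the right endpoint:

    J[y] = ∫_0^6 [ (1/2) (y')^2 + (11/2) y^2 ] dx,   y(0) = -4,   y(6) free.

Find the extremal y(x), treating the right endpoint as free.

The Lagrangian L = (1/2) (y')^2 + (11/2) y^2 gives
    ∂L/∂y = 11 y,   ∂L/∂y' = y'.
Euler-Lagrange: y'' − 11 y = 0.
With k = sqrt(11), the general solution is
    y(x) = A cosh(sqrt(11) x) + B sinh(sqrt(11) x).
Fixed left endpoint y(0) = -4 ⇒ A = -4.
The right endpoint x = 6 is free, so the natural (transversality) condition is ∂L/∂y' |_{x=6} = 0, i.e. y'(6) = 0.
Compute y'(x) = A k sinh(k x) + B k cosh(k x), so
    y'(6) = A k sinh(k·6) + B k cosh(k·6) = 0
    ⇒ B = −A tanh(k·6) = 4 tanh(sqrt(11)·6).
Therefore the extremal is
    y(x) = −4 cosh(sqrt(11) x) + 4 tanh(sqrt(11)·6) sinh(sqrt(11) x).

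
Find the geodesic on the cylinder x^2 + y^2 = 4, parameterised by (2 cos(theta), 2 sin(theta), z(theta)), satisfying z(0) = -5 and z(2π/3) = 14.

Parameterise the cylinder of radius R = 2 as
    r(θ) = (2 cos θ, 2 sin θ, z(θ)).
The arc-length element is
    ds = sqrt(4 + (dz/dθ)^2) dθ,
so the Lagrangian is L = sqrt(4 + z'^2).
L depends on z' only, not on z or θ, so ∂L/∂z = 0 and
    ∂L/∂z' = z' / sqrt(4 + z'^2).
The Euler-Lagrange equation gives
    d/dθ( z' / sqrt(4 + z'^2) ) = 0,
so z' is constant. Integrating once:
    z(θ) = a θ + b,
a helix on the cylinder (a straight line when the cylinder is unrolled). The constants a, b are determined by the endpoint conditions.
With endpoint conditions z(0) = -5 and z(2π/3) = 14: from z(0) = b we get b = -5, and a·2π/3 + -5 = 14 gives a = 57/(2π), so
    z(θ) = (57/(2π)) θ − 5.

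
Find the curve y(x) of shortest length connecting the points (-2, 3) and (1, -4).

Arc-length functional: J[y] = ∫ sqrt(1 + (y')^2) dx.
Lagrangian L = sqrt(1 + (y')^2) has no explicit y dependence, so ∂L/∂y = 0 and the Euler-Lagrange equation gives
    d/dx( y' / sqrt(1 + (y')^2) ) = 0  ⇒  y' / sqrt(1 + (y')^2) = const.
Hence y' is constant, so y(x) is affine.
Fitting the endpoints (-2, 3) and (1, -4):
    slope m = ((-4) − 3) / (1 − (-2)) = -7/3,
    intercept c = 3 − m·(-2) = -5/3.
Extremal: y(x) = (-7/3) x - 5/3.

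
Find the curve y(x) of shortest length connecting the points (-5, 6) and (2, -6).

Arc-length functional: J[y] = ∫ sqrt(1 + (y')^2) dx.
Lagrangian L = sqrt(1 + (y')^2) has no explicit y dependence, so ∂L/∂y = 0 and the Euler-Lagrange equation gives
    d/dx( y' / sqrt(1 + (y')^2) ) = 0  ⇒  y' / sqrt(1 + (y')^2) = const.
Hence y' is constant, so y(x) is affine.
Fitting the endpoints (-5, 6) and (2, -6):
    slope m = ((-6) − 6) / (2 − (-5)) = -12/7,
    intercept c = 6 − m·(-5) = -18/7.
Extremal: y(x) = (-12/7) x - 18/7.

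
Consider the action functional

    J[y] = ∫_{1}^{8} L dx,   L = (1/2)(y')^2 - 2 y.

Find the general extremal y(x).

The Lagrangian is L = (1/2)(y')^2 - 2 y.
∂L/∂y = -2.
∂L/∂y' = y'.
The Euler-Lagrange equation d/dx(∂L/∂y') − ∂L/∂y = 0 becomes:
    y'' + 2 = 0
General solution: y(x) = -x^2 + A x + B, where A and B are arbitrary constants fixed by the endpoint conditions.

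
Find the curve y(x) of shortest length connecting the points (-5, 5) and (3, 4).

Arc-length functional: J[y] = ∫ sqrt(1 + (y')^2) dx.
Lagrangian L = sqrt(1 + (y')^2) has no explicit y dependence, so ∂L/∂y = 0 and the Euler-Lagrange equation gives
    d/dx( y' / sqrt(1 + (y')^2) ) = 0  ⇒  y' / sqrt(1 + (y')^2) = const.
Hence y' is constant, so y(x) is affine.
Fitting the endpoints (-5, 5) and (3, 4):
    slope m = (4 − 5) / (3 − (-5)) = -1/8,
    intercept c = 5 − m·(-5) = 35/8.
Extremal: y(x) = (-1/8) x + 35/8.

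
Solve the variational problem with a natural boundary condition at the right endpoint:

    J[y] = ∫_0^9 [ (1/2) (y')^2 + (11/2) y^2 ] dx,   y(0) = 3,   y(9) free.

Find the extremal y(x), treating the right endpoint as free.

The Lagrangian L = (1/2) (y')^2 + (11/2) y^2 gives
    ∂L/∂y = 11 y,   ∂L/∂y' = y'.
Euler-Lagrange: y'' − 11 y = 0.
With k = sqrt(11), the general solution is
    y(x) = A cosh(sqrt(11) x) + B sinh(sqrt(11) x).
Fixed left endpoint y(0) = 3 ⇒ A = 3.
The right endpoint x = 9 is free, so the natural (transversality) condition is ∂L/∂y' |_{x=9} = 0, i.e. y'(9) = 0.
Compute y'(x) = A k sinh(k x) + B k cosh(k x), so
    y'(9) = A k sinh(k·9) + B k cosh(k·9) = 0
    ⇒ B = −A tanh(k·9) = − 3 tanh(sqrt(11)·9).
Therefore the extremal is
    y(x) = 3 cosh(sqrt(11) x) − 3 tanh(sqrt(11)·9) sinh(sqrt(11) x).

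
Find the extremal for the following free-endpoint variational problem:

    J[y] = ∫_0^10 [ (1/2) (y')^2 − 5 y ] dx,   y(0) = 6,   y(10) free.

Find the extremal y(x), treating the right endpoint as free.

The Lagrangian L = (1/2) (y')^2 − 5 y gives
    ∂L/∂y = −5,   ∂L/∂y' = y'.
Euler-Lagrange: d/dx(y') − (−5) = 0, i.e. y'' + 5 = 0, so
    y(x) = −(5/2) x^2 + C1 x + C2.
Fixed left endpoint y(0) = 6 ⇒ C2 = 6.
The right endpoint x = 10 is free, so the natural (transversality) condition is ∂L/∂y' |_{x=10} = 0, i.e. y'(10) = 0.
Compute y'(x) = −5 x + C1, so y'(10) = −50 + C1 = 0 ⇒ C1 = 50.
Therefore the extremal is
    y(x) = −(5/2) x^2 + 50 x + 6.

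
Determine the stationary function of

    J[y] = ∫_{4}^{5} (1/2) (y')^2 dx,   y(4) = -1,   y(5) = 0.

The Lagrangian is L = (1/2) (y')^2.
Compute ∂L/∂y = 0, ∂L/∂y' = y'.
The Euler-Lagrange equation d/dx(∂L/∂y') − ∂L/∂y = 0 reduces to
    y'' = 0.
Its general solution is
    y(x) = A x + B,
with A, B fixed by the endpoint conditions.
Applying the endpoint conditions y(4) = -1 and y(5) = 0: solve A·4 + B = -1 and A·5 + B = 0. Subtracting gives A(5 − 4) = 0 − -1, so A = 1, and B = -1 − A·4 = -5. Therefore
    y(x) = x - 5.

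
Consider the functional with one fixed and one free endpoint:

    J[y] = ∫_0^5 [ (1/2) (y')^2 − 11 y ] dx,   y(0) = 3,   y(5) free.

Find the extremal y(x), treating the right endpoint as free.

The Lagrangian L = (1/2) (y')^2 − 11 y gives
    ∂L/∂y = −11,   ∂L/∂y' = y'.
Euler-Lagrange: d/dx(y') − (−11) = 0, i.e. y'' + 11 = 0, so
    y(x) = −(11/2) x^2 + C1 x + C2.
Fixed left endpoint y(0) = 3 ⇒ C2 = 3.
The right endpoint x = 5 is free, so the natural (transversality) condition is ∂L/∂y' |_{x=5} = 0, i.e. y'(5) = 0.
Compute y'(x) = −11 x + C1, so y'(5) = −55 + C1 = 0 ⇒ C1 = 55.
Therefore the extremal is
    y(x) = −(11/2) x^2 + 55 x + 3.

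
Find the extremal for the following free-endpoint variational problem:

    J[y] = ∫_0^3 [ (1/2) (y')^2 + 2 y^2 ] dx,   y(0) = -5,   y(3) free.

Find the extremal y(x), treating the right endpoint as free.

The Lagrangian L = (1/2) (y')^2 + 2 y^2 gives
    ∂L/∂y = 4 y,   ∂L/∂y' = y'.
Euler-Lagrange: y'' − 4 y = 0.
With k = 2, the general solution is
    y(x) = A cosh(2 x) + B sinh(2 x).
Fixed left endpoint y(0) = -5 ⇒ A = -5.
The right endpoint x = 3 is free, so the natural (transversality) condition is ∂L/∂y' |_{x=3} = 0, i.e. y'(3) = 0.
Compute y'(x) = A k sinh(k x) + B k cosh(k x), so
    y'(3) = A k sinh(k·3) + B k cosh(k·3) = 0
    ⇒ B = −A tanh(k·3) = 5 tanh(2·3).
Therefore the extremal is
    y(x) = −5 cosh(2 x) + 5 tanh(2·3) sinh(2 x).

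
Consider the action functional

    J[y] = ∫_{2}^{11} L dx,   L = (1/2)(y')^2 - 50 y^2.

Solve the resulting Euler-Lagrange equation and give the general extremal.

The Lagrangian is L = (1/2)(y')^2 - 50 y^2.
∂L/∂y = -100y.
∂L/∂y' = y'.
The Euler-Lagrange equation d/dx(∂L/∂y') − ∂L/∂y = 0 becomes:
    y'' + 100 y = 0
General solution: y(x) = A sin(10x) + B cos(10x), where A and B are arbitrary constants fixed by the endpoint conditions.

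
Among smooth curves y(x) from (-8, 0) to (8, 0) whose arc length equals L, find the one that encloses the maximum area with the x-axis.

Set up the augmented Lagrangian using a multiplier λ for the length constraint:
    F(y, y') = y − λ sqrt(1 + y'^2).
F has no explicit x dependence, so the Beltrami identity yields a first integral
    F − y' ∂F/∂y' = C.
Compute ∂F/∂y' = −λ y' / sqrt(1 + y'^2). Then
    y − λ sqrt(1 + y'^2) + λ y'^2 / sqrt(1 + y'^2) = C
    ⇒  y − λ / sqrt(1 + y'^2) = C.
Solving for y' and integrating gives
    (x − a)^2 + (y − b)^2 = λ^2,
a circular arc of radius λ. The constants a, b are determined by the endpoint conditions y(-8) = y(8) = 0, and λ is fixed implicitly by the length constraint
    ∫_{-8}^{8} sqrt(1 + y'^2) dx = L.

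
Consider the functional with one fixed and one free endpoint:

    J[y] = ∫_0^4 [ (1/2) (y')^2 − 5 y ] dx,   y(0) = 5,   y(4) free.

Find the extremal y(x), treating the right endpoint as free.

The Lagrangian L = (1/2) (y')^2 − 5 y gives
    ∂L/∂y = −5,   ∂L/∂y' = y'.
Euler-Lagrange: d/dx(y') − (−5) = 0, i.e. y'' + 5 = 0, so
    y(x) = −(5/2) x^2 + C1 x + C2.
Fixed left endpoint y(0) = 5 ⇒ C2 = 5.
The right endpoint x = 4 is free, so the natural (transversality) condition is ∂L/∂y' |_{x=4} = 0, i.e. y'(4) = 0.
Compute y'(x) = −5 x + C1, so y'(4) = −20 + C1 = 0 ⇒ C1 = 20.
Therefore the extremal is
    y(x) = −(5/2) x^2 + 20 x + 5.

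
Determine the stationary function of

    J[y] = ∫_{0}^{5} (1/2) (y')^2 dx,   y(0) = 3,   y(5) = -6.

The Lagrangian is L = (1/2) (y')^2.
Compute ∂L/∂y = 0, ∂L/∂y' = y'.
The Euler-Lagrange equation d/dx(∂L/∂y') − ∂L/∂y = 0 reduces to
    y'' = 0.
Its general solution is
    y(x) = A x + B,
with A, B fixed by the endpoint conditions.
Applying the endpoint conditions y(0) = 3 and y(5) = -6: solve A·0 + B = 3 and A·5 + B = -6. Subtracting gives A(5 − 0) = -6 − 3, so A = -9/5, and B = 3 − A·0 = 3. Therefore
    y(x) = (-9/5) x + 3.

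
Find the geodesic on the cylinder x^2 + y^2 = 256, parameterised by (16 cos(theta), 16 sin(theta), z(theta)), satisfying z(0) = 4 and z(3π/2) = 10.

Parameterise the cylinder of radius R = 16 as
    r(θ) = (16 cos θ, 16 sin θ, z(θ)).
The arc-length element is
    ds = sqrt(256 + (dz/dθ)^2) dθ,
so the Lagrangian is L = sqrt(256 + z'^2).
L depends on z' only, not on z or θ, so ∂L/∂z = 0 and
    ∂L/∂z' = z' / sqrt(256 + z'^2).
The Euler-Lagrange equation gives
    d/dθ( z' / sqrt(256 + z'^2) ) = 0,
so z' is constant. Integrating once:
    z(θ) = a θ + b,
a helix on the cylinder (a straight line when the cylinder is unrolled). The constants a, b are determined by the endpoint conditions.
With endpoint conditions z(0) = 4 and z(3π/2) = 10: from z(0) = b we get b = 4, and a·3π/2 + 4 = 10 gives a = 4/π, so
    z(θ) = (4/π) θ + 4.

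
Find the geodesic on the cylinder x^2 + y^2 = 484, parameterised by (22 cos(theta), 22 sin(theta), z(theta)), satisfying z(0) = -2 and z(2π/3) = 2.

Parameterise the cylinder of radius R = 22 as
    r(θ) = (22 cos θ, 22 sin θ, z(θ)).
The arc-length element is
    ds = sqrt(484 + (dz/dθ)^2) dθ,
so the Lagrangian is L = sqrt(484 + z'^2).
L depends on z' only, not on z or θ, so ∂L/∂z = 0 and
    ∂L/∂z' = z' / sqrt(484 + z'^2).
The Euler-Lagrange equation gives
    d/dθ( z' / sqrt(484 + z'^2) ) = 0,
so z' is constant. Integrating once:
    z(θ) = a θ + b,
a helix on the cylinder (a straight line when the cylinder is unrolled). The constants a, b are determined by the endpoint conditions.
With endpoint conditions z(0) = -2 and z(2π/3) = 2: from z(0) = b we get b = -2, and a·2π/3 + -2 = 2 gives a = 6/π, so
    z(θ) = (6/π) θ − 2.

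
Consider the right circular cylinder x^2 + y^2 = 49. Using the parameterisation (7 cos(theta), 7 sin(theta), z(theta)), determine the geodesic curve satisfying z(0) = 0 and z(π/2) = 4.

Parameterise the cylinder of radius R = 7 as
    r(θ) = (7 cos θ, 7 sin θ, z(θ)).
The arc-length element is
    ds = sqrt(49 + (dz/dθ)^2) dθ,
so the Lagrangian is L = sqrt(49 + z'^2).
L depends on z' only, not on z or θ, so ∂L/∂z = 0 and
    ∂L/∂z' = z' / sqrt(49 + z'^2).
The Euler-Lagrange equation gives
    d/dθ( z' / sqrt(49 + z'^2) ) = 0,
so z' is constant. Integrating once:
    z(θ) = a θ + b,
a helix on the cylinder (a straight line when the cylinder is unrolled). The constants a, b are determined by the endpoint conditions.
With endpoint conditions z(0) = 0 and z(π/2) = 4: from z(0) = b we get b = 0, and a·π/2 + 0 = 4 gives a = 8/π, so
    z(θ) = (8/π) θ.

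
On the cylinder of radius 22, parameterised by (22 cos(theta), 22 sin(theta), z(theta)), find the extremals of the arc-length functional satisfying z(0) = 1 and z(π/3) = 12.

Parameterise the cylinder of radius R = 22 as
    r(θ) = (22 cos θ, 22 sin θ, z(θ)).
The arc-length element is
    ds = sqrt(484 + (dz/dθ)^2) dθ,
so the Lagrangian is L = sqrt(484 + z'^2).
L depends on z' only, not on z or θ, so ∂L/∂z = 0 and
    ∂L/∂z' = z' / sqrt(484 + z'^2).
The Euler-Lagrange equation gives
    d/dθ( z' / sqrt(484 + z'^2) ) = 0,
so z' is constant. Integrating once:
    z(θ) = a θ + b,
a helix on the cylinder (a straight line when the cylinder is unrolled). The constants a, b are determined by the endpoint conditions.
With endpoint conditions z(0) = 1 and z(π/3) = 12: from z(0) = b we get b = 1, and a·π/3 + 1 = 12 gives a = 33/π, so
    z(θ) = (33/π) θ + 1.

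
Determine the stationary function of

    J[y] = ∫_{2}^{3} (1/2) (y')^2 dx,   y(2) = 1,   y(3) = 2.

The Lagrangian is L = (1/2) (y')^2.
Compute ∂L/∂y = 0, ∂L/∂y' = y'.
The Euler-Lagrange equation d/dx(∂L/∂y') − ∂L/∂y = 0 reduces to
    y'' = 0.
Its general solution is
    y(x) = A x + B,
with A, B fixed by the endpoint conditions.
Applying the endpoint conditions y(2) = 1 and y(3) = 2: solve A·2 + B = 1 and A·3 + B = 2. Subtracting gives A(3 − 2) = 2 − 1, so A = 1, and B = 1 − A·2 = -1. Therefore
    y(x) = x - 1.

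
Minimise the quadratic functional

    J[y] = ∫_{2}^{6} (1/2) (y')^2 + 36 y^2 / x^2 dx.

The Lagrangian is L = (1/2) (y')^2 + 36 y^2 / x^2.
Compute ∂L/∂y = 72y/x^2, ∂L/∂y' = y'.
The Euler-Lagrange equation d/dx(∂L/∂y') − ∂L/∂y = 0 reduces to
    y'' − 72/x^2 · y = 0  (x > 0).
Its general solution is
    y(x) = A x^9 + B x^(-8),
with A, B fixed by the endpoint conditions.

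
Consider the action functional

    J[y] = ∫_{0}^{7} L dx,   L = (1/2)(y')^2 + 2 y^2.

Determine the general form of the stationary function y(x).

The Lagrangian is L = (1/2)(y')^2 + 2 y^2.
∂L/∂y = 4y.
∂L/∂y' = y'.
The Euler-Lagrange equation d/dx(∂L/∂y') − ∂L/∂y = 0 becomes:
    y'' - 4 y = 0
General solution: y(x) = A e^(2x) + B e^(-2x), where A and B are arbitrary constants fixed by the endpoint conditions.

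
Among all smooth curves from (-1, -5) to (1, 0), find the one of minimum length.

Arc-length functional: J[y] = ∫ sqrt(1 + (y')^2) dx.
Lagrangian L = sqrt(1 + (y')^2) has no explicit y dependence, so ∂L/∂y = 0 and the Euler-Lagrange equation gives
    d/dx( y' / sqrt(1 + (y')^2) ) = 0  ⇒  y' / sqrt(1 + (y')^2) = const.
Hence y' is constant, so y(x) is affine.
Fitting the endpoints (-1, -5) and (1, 0):
    slope m = (0 − (-5)) / (1 − (-1)) = 5/2,
    intercept c = (-5) − m·(-1) = -5/2.
Extremal: y(x) = (5/2) x - 5/2.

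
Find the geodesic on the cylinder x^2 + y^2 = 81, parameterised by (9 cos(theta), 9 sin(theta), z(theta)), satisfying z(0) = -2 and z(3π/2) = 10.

Parameterise the cylinder of radius R = 9 as
    r(θ) = (9 cos θ, 9 sin θ, z(θ)).
The arc-length element is
    ds = sqrt(81 + (dz/dθ)^2) dθ,
so the Lagrangian is L = sqrt(81 + z'^2).
L depends on z' only, not on z or θ, so ∂L/∂z = 0 and
    ∂L/∂z' = z' / sqrt(81 + z'^2).
The Euler-Lagrange equation gives
    d/dθ( z' / sqrt(81 + z'^2) ) = 0,
so z' is constant. Integrating once:
    z(θ) = a θ + b,
a helix on the cylinder (a straight line when the cylinder is unrolled). The constants a, b are determined by the endpoint conditions.
With endpoint conditions z(0) = -2 and z(3π/2) = 10: from z(0) = b we get b = -2, and a·3π/2 + -2 = 10 gives a = 8/π, so
    z(θ) = (8/π) θ − 2.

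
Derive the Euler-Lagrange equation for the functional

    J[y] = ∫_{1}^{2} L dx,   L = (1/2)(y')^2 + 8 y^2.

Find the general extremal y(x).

The Lagrangian is L = (1/2)(y')^2 + 8 y^2.
∂L/∂y = 16y.
∂L/∂y' = y'.
The Euler-Lagrange equation d/dx(∂L/∂y') − ∂L/∂y = 0 becomes:
    y'' - 16 y = 0
General solution: y(x) = A e^(4x) + B e^(-4x), where A and B are arbitrary constants fixed by the endpoint conditions.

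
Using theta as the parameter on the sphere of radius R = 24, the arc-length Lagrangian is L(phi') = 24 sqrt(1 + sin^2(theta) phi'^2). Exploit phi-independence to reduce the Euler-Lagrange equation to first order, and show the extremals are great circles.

On the sphere of radius R = 24 with spherical coordinates (θ, φ), the induced metric is
    ds^2 = 576(dθ^2 + sin^2(θ) dφ^2).
Parameterise by θ; the arc-length functional is
    J[φ] = ∫ 24 sqrt(1 + sin^2(θ) (dφ/dθ)^2) dθ,
so L = 24 sqrt(1 + sin^2(θ) φ'^2). Compute
    ∂L/∂φ = 0  (L has no explicit φ dependence),
    ∂L/∂φ' = 24 sin^2(θ) φ' / sqrt(1 + sin^2(θ) φ'^2).
Since ∂L/∂φ = 0, the Euler-Lagrange equation
    d/dθ(∂L/∂φ') − ∂L/∂φ = 0
reduces to d/dθ(∂L/∂φ') = 0, i.e. the momentum conjugate to φ is conserved:
    24 sin^2(θ) φ' / sqrt(1 + sin^2(θ) φ'^2) = C.
The overall factor of 24 is constant, so dividing through gives Clairaut's relation sin^2(θ) φ' / sqrt(1 + sin^2(θ) φ'^2) = C' (with C' = C/24). Solving for φ' and integrating gives the great-circle family
    cot(θ) = A cos(φ − φ_0),
i.e. the intersection of the sphere with a plane through the origin. The two constants A and φ_0 (equivalently C and one phase) are fixed by the two endpoint conditions.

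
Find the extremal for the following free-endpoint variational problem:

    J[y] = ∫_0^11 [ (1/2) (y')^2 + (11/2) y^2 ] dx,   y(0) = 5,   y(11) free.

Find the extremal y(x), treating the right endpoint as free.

The Lagrangian L = (1/2) (y')^2 + (11/2) y^2 gives
    ∂L/∂y = 11 y,   ∂L/∂y' = y'.
Euler-Lagrange: y'' − 11 y = 0.
With k = sqrt(11), the general solution is
    y(x) = A cosh(sqrt(11) x) + B sinh(sqrt(11) x).
Fixed left endpoint y(0) = 5 ⇒ A = 5.
The right endpoint x = 11 is free, so the natural (transversality) condition is ∂L/∂y' |_{x=11} = 0, i.e. y'(11) = 0.
Compute y'(x) = A k sinh(k x) + B k cosh(k x), so
    y'(11) = A k sinh(k·11) + B k cosh(k·11) = 0
    ⇒ B = −A tanh(k·11) = − 5 tanh(sqrt(11)·11).
Therefore the extremal is
    y(x) = 5 cosh(sqrt(11) x) − 5 tanh(sqrt(11)·11) sinh(sqrt(11) x).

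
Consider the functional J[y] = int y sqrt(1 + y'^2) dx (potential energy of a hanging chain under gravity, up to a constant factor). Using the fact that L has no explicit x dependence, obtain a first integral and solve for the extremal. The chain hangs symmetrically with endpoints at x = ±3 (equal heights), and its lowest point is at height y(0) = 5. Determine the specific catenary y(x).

The Lagrangian L(y, y') = y sqrt(1 + y'^2) has no explicit x dependence, so the Beltrami identity applies:
    L − y' ∂L/∂y' = C.
Compute ∂L/∂y' = y · y' / sqrt(1 + y'^2). Then
    L − y' ∂L/∂y'
    = y sqrt(1 + y'^2) − y · y'^2 / sqrt(1 + y'^2)
    = y (1 + y'^2 − y'^2) / sqrt(1 + y'^2)
    = y / sqrt(1 + y'^2) = C.
Squaring gives y^2 = C^2 (1 + y'^2), i.e.
    y'^2 = y^2 / C^2 − 1.
Separating variables,
    dy / sqrt(y^2 − C^2) = dx / C,
and integrating gives arccosh(y / C) = (x − a)/C, so
    y(x) = C cosh((x − a)/C),
the catenary. The constants C and a are fixed by the two endpoint conditions (and, for the hanging-chain problem, the length constraint selects C).
Now fit the given data. The endpoints x = ±3 are symmetric at equal height, so the catenary is even about its minimum: a = 0 and y(x) = C cosh(x/C). The lowest point is y(0) = C cosh(0) = C, and we are told y(0) = 5, so C = 5. Therefore
    y(x) = 5 cosh(x/5),
and at the endpoints
    y(±3) = 5 cosh(3/5).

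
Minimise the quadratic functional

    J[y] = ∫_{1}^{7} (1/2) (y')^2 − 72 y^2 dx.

The Lagrangian is L = (1/2) (y')^2 − 72 y^2.
Compute ∂L/∂y = -144y, ∂L/∂y' = y'.
The Euler-Lagrange equation d/dx(∂L/∂y') − ∂L/∂y = 0 reduces to
    y'' + 144 y = 0.
Its general solution is
    y(x) = A sin(12x) + B cos(12x),
with A, B fixed by the endpoint conditions.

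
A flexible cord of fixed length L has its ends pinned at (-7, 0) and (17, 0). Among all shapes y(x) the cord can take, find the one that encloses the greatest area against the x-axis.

Set up the augmented Lagrangian using a multiplier λ for the length constraint:
    F(y, y') = y − λ sqrt(1 + y'^2).
F has no explicit x dependence, so the Beltrami identity yields a first integral
    F − y' ∂F/∂y' = C.
Compute ∂F/∂y' = −λ y' / sqrt(1 + y'^2). Then
    y − λ sqrt(1 + y'^2) + λ y'^2 / sqrt(1 + y'^2) = C
    ⇒  y − λ / sqrt(1 + y'^2) = C.
Solving for y' and integrating gives
    (x − a)^2 + (y − b)^2 = λ^2,
a circular arc of radius λ. The constants a, b are determined by the endpoint conditions y(-7) = y(17) = 0, and λ is fixed implicitly by the length constraint
    ∫_{-7}^{17} sqrt(1 + y'^2) dx = L.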